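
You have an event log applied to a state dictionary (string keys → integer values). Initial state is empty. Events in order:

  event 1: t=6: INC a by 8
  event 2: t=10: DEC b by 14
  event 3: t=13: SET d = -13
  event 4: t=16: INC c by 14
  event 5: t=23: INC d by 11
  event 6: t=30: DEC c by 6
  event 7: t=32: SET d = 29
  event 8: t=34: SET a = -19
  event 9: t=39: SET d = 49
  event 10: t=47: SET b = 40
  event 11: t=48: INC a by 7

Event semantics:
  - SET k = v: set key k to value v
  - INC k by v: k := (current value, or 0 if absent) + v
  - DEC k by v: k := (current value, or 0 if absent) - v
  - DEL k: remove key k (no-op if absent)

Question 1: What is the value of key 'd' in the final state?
Track key 'd' through all 11 events:
  event 1 (t=6: INC a by 8): d unchanged
  event 2 (t=10: DEC b by 14): d unchanged
  event 3 (t=13: SET d = -13): d (absent) -> -13
  event 4 (t=16: INC c by 14): d unchanged
  event 5 (t=23: INC d by 11): d -13 -> -2
  event 6 (t=30: DEC c by 6): d unchanged
  event 7 (t=32: SET d = 29): d -2 -> 29
  event 8 (t=34: SET a = -19): d unchanged
  event 9 (t=39: SET d = 49): d 29 -> 49
  event 10 (t=47: SET b = 40): d unchanged
  event 11 (t=48: INC a by 7): d unchanged
Final: d = 49

Answer: 49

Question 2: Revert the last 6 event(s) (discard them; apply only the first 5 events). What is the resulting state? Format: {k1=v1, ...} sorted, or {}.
Keep first 5 events (discard last 6):
  after event 1 (t=6: INC a by 8): {a=8}
  after event 2 (t=10: DEC b by 14): {a=8, b=-14}
  after event 3 (t=13: SET d = -13): {a=8, b=-14, d=-13}
  after event 4 (t=16: INC c by 14): {a=8, b=-14, c=14, d=-13}
  after event 5 (t=23: INC d by 11): {a=8, b=-14, c=14, d=-2}

Answer: {a=8, b=-14, c=14, d=-2}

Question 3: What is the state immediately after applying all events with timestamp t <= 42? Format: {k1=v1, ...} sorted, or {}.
Apply events with t <= 42 (9 events):
  after event 1 (t=6: INC a by 8): {a=8}
  after event 2 (t=10: DEC b by 14): {a=8, b=-14}
  after event 3 (t=13: SET d = -13): {a=8, b=-14, d=-13}
  after event 4 (t=16: INC c by 14): {a=8, b=-14, c=14, d=-13}
  after event 5 (t=23: INC d by 11): {a=8, b=-14, c=14, d=-2}
  after event 6 (t=30: DEC c by 6): {a=8, b=-14, c=8, d=-2}
  after event 7 (t=32: SET d = 29): {a=8, b=-14, c=8, d=29}
  after event 8 (t=34: SET a = -19): {a=-19, b=-14, c=8, d=29}
  after event 9 (t=39: SET d = 49): {a=-19, b=-14, c=8, d=49}

Answer: {a=-19, b=-14, c=8, d=49}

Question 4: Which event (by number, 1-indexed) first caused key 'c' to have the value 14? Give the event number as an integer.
Answer: 4

Derivation:
Looking for first event where c becomes 14:
  event 4: c (absent) -> 14  <-- first match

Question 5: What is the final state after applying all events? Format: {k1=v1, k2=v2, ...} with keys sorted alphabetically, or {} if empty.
  after event 1 (t=6: INC a by 8): {a=8}
  after event 2 (t=10: DEC b by 14): {a=8, b=-14}
  after event 3 (t=13: SET d = -13): {a=8, b=-14, d=-13}
  after event 4 (t=16: INC c by 14): {a=8, b=-14, c=14, d=-13}
  after event 5 (t=23: INC d by 11): {a=8, b=-14, c=14, d=-2}
  after event 6 (t=30: DEC c by 6): {a=8, b=-14, c=8, d=-2}
  after event 7 (t=32: SET d = 29): {a=8, b=-14, c=8, d=29}
  after event 8 (t=34: SET a = -19): {a=-19, b=-14, c=8, d=29}
  after event 9 (t=39: SET d = 49): {a=-19, b=-14, c=8, d=49}
  after event 10 (t=47: SET b = 40): {a=-19, b=40, c=8, d=49}
  after event 11 (t=48: INC a by 7): {a=-12, b=40, c=8, d=49}

Answer: {a=-12, b=40, c=8, d=49}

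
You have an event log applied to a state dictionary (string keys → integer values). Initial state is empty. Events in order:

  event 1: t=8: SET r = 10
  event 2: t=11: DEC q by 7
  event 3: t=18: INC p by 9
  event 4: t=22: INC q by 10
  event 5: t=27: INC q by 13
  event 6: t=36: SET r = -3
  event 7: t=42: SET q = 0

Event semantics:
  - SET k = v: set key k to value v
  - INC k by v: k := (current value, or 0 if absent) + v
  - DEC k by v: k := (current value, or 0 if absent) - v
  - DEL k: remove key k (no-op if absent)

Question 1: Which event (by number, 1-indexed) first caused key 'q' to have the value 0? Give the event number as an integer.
Looking for first event where q becomes 0:
  event 2: q = -7
  event 3: q = -7
  event 4: q = 3
  event 5: q = 16
  event 6: q = 16
  event 7: q 16 -> 0  <-- first match

Answer: 7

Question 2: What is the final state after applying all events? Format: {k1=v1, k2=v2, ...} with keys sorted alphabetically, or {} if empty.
Answer: {p=9, q=0, r=-3}

Derivation:
  after event 1 (t=8: SET r = 10): {r=10}
  after event 2 (t=11: DEC q by 7): {q=-7, r=10}
  after event 3 (t=18: INC p by 9): {p=9, q=-7, r=10}
  after event 4 (t=22: INC q by 10): {p=9, q=3, r=10}
  after event 5 (t=27: INC q by 13): {p=9, q=16, r=10}
  after event 6 (t=36: SET r = -3): {p=9, q=16, r=-3}
  after event 7 (t=42: SET q = 0): {p=9, q=0, r=-3}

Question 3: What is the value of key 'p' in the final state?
Track key 'p' through all 7 events:
  event 1 (t=8: SET r = 10): p unchanged
  event 2 (t=11: DEC q by 7): p unchanged
  event 3 (t=18: INC p by 9): p (absent) -> 9
  event 4 (t=22: INC q by 10): p unchanged
  event 5 (t=27: INC q by 13): p unchanged
  event 6 (t=36: SET r = -3): p unchanged
  event 7 (t=42: SET q = 0): p unchanged
Final: p = 9

Answer: 9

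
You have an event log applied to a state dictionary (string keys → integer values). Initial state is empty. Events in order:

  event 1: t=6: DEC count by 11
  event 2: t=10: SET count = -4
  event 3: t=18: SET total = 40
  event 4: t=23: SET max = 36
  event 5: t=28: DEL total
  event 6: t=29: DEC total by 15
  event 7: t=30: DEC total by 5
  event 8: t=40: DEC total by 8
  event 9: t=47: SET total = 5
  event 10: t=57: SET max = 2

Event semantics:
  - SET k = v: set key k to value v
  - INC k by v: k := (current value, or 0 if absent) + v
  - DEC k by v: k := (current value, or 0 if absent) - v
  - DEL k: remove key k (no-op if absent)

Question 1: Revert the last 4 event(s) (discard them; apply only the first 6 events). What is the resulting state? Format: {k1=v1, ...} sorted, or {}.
Answer: {count=-4, max=36, total=-15}

Derivation:
Keep first 6 events (discard last 4):
  after event 1 (t=6: DEC count by 11): {count=-11}
  after event 2 (t=10: SET count = -4): {count=-4}
  after event 3 (t=18: SET total = 40): {count=-4, total=40}
  after event 4 (t=23: SET max = 36): {count=-4, max=36, total=40}
  after event 5 (t=28: DEL total): {count=-4, max=36}
  after event 6 (t=29: DEC total by 15): {count=-4, max=36, total=-15}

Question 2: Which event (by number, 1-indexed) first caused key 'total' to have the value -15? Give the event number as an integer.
Looking for first event where total becomes -15:
  event 3: total = 40
  event 4: total = 40
  event 5: total = (absent)
  event 6: total (absent) -> -15  <-- first match

Answer: 6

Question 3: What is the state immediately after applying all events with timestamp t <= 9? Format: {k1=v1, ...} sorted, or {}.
Answer: {count=-11}

Derivation:
Apply events with t <= 9 (1 events):
  after event 1 (t=6: DEC count by 11): {count=-11}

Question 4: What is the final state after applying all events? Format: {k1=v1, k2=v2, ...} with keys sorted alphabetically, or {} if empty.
  after event 1 (t=6: DEC count by 11): {count=-11}
  after event 2 (t=10: SET count = -4): {count=-4}
  after event 3 (t=18: SET total = 40): {count=-4, total=40}
  after event 4 (t=23: SET max = 36): {count=-4, max=36, total=40}
  after event 5 (t=28: DEL total): {count=-4, max=36}
  after event 6 (t=29: DEC total by 15): {count=-4, max=36, total=-15}
  after event 7 (t=30: DEC total by 5): {count=-4, max=36, total=-20}
  after event 8 (t=40: DEC total by 8): {count=-4, max=36, total=-28}
  after event 9 (t=47: SET total = 5): {count=-4, max=36, total=5}
  after event 10 (t=57: SET max = 2): {count=-4, max=2, total=5}

Answer: {count=-4, max=2, total=5}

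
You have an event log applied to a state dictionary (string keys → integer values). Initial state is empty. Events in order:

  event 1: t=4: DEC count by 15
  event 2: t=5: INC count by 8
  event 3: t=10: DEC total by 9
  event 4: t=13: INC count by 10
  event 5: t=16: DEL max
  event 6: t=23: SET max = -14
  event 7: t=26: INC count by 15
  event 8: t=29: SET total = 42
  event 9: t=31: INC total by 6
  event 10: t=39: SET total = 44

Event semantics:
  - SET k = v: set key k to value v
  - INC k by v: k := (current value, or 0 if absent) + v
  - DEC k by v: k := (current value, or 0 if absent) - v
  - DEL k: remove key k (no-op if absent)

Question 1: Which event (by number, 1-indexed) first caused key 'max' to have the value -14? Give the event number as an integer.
Answer: 6

Derivation:
Looking for first event where max becomes -14:
  event 6: max (absent) -> -14  <-- first match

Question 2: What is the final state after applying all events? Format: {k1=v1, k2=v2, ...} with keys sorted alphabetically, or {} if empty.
Answer: {count=18, max=-14, total=44}

Derivation:
  after event 1 (t=4: DEC count by 15): {count=-15}
  after event 2 (t=5: INC count by 8): {count=-7}
  after event 3 (t=10: DEC total by 9): {count=-7, total=-9}
  after event 4 (t=13: INC count by 10): {count=3, total=-9}
  after event 5 (t=16: DEL max): {count=3, total=-9}
  after event 6 (t=23: SET max = -14): {count=3, max=-14, total=-9}
  after event 7 (t=26: INC count by 15): {count=18, max=-14, total=-9}
  after event 8 (t=29: SET total = 42): {count=18, max=-14, total=42}
  after event 9 (t=31: INC total by 6): {count=18, max=-14, total=48}
  after event 10 (t=39: SET total = 44): {count=18, max=-14, total=44}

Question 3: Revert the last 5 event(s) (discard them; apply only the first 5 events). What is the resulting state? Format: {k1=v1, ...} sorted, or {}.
Answer: {count=3, total=-9}

Derivation:
Keep first 5 events (discard last 5):
  after event 1 (t=4: DEC count by 15): {count=-15}
  after event 2 (t=5: INC count by 8): {count=-7}
  after event 3 (t=10: DEC total by 9): {count=-7, total=-9}
  after event 4 (t=13: INC count by 10): {count=3, total=-9}
  after event 5 (t=16: DEL max): {count=3, total=-9}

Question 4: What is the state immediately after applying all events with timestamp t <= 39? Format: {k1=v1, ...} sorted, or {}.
Apply events with t <= 39 (10 events):
  after event 1 (t=4: DEC count by 15): {count=-15}
  after event 2 (t=5: INC count by 8): {count=-7}
  after event 3 (t=10: DEC total by 9): {count=-7, total=-9}
  after event 4 (t=13: INC count by 10): {count=3, total=-9}
  after event 5 (t=16: DEL max): {count=3, total=-9}
  after event 6 (t=23: SET max = -14): {count=3, max=-14, total=-9}
  after event 7 (t=26: INC count by 15): {count=18, max=-14, total=-9}
  after event 8 (t=29: SET total = 42): {count=18, max=-14, total=42}
  after event 9 (t=31: INC total by 6): {count=18, max=-14, total=48}
  after event 10 (t=39: SET total = 44): {count=18, max=-14, total=44}

Answer: {count=18, max=-14, total=44}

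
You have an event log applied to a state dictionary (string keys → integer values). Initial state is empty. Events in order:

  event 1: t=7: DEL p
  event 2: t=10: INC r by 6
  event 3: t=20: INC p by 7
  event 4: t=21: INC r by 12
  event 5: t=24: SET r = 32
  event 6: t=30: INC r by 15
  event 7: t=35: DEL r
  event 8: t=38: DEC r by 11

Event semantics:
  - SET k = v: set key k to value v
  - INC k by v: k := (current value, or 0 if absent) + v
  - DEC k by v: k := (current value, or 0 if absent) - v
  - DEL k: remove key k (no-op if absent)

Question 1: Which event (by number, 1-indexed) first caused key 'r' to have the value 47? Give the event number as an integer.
Answer: 6

Derivation:
Looking for first event where r becomes 47:
  event 2: r = 6
  event 3: r = 6
  event 4: r = 18
  event 5: r = 32
  event 6: r 32 -> 47  <-- first match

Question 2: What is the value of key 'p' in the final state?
Answer: 7

Derivation:
Track key 'p' through all 8 events:
  event 1 (t=7: DEL p): p (absent) -> (absent)
  event 2 (t=10: INC r by 6): p unchanged
  event 3 (t=20: INC p by 7): p (absent) -> 7
  event 4 (t=21: INC r by 12): p unchanged
  event 5 (t=24: SET r = 32): p unchanged
  event 6 (t=30: INC r by 15): p unchanged
  event 7 (t=35: DEL r): p unchanged
  event 8 (t=38: DEC r by 11): p unchanged
Final: p = 7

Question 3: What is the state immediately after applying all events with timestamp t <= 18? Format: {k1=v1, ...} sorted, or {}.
Apply events with t <= 18 (2 events):
  after event 1 (t=7: DEL p): {}
  after event 2 (t=10: INC r by 6): {r=6}

Answer: {r=6}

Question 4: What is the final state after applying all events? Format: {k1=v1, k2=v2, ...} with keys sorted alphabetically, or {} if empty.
Answer: {p=7, r=-11}

Derivation:
  after event 1 (t=7: DEL p): {}
  after event 2 (t=10: INC r by 6): {r=6}
  after event 3 (t=20: INC p by 7): {p=7, r=6}
  after event 4 (t=21: INC r by 12): {p=7, r=18}
  after event 5 (t=24: SET r = 32): {p=7, r=32}
  after event 6 (t=30: INC r by 15): {p=7, r=47}
  after event 7 (t=35: DEL r): {p=7}
  after event 8 (t=38: DEC r by 11): {p=7, r=-11}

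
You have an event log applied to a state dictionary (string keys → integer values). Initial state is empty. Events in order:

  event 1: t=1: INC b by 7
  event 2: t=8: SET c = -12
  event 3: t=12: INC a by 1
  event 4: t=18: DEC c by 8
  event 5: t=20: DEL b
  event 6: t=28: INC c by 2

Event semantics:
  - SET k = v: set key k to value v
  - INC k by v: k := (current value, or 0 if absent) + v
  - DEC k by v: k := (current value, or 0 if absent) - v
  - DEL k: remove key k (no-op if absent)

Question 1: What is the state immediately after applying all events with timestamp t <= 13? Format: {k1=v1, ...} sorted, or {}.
Answer: {a=1, b=7, c=-12}

Derivation:
Apply events with t <= 13 (3 events):
  after event 1 (t=1: INC b by 7): {b=7}
  after event 2 (t=8: SET c = -12): {b=7, c=-12}
  after event 3 (t=12: INC a by 1): {a=1, b=7, c=-12}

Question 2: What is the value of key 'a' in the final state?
Track key 'a' through all 6 events:
  event 1 (t=1: INC b by 7): a unchanged
  event 2 (t=8: SET c = -12): a unchanged
  event 3 (t=12: INC a by 1): a (absent) -> 1
  event 4 (t=18: DEC c by 8): a unchanged
  event 5 (t=20: DEL b): a unchanged
  event 6 (t=28: INC c by 2): a unchanged
Final: a = 1

Answer: 1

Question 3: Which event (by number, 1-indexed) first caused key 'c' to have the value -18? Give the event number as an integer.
Looking for first event where c becomes -18:
  event 2: c = -12
  event 3: c = -12
  event 4: c = -20
  event 5: c = -20
  event 6: c -20 -> -18  <-- first match

Answer: 6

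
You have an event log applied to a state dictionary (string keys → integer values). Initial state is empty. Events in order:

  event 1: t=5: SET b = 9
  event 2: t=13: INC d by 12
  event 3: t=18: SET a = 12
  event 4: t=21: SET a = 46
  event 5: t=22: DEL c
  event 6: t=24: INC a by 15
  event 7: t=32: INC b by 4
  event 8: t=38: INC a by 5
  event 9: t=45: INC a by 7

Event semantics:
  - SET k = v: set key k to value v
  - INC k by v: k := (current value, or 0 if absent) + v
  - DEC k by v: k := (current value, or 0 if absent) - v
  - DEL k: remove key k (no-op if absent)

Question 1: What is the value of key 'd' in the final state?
Answer: 12

Derivation:
Track key 'd' through all 9 events:
  event 1 (t=5: SET b = 9): d unchanged
  event 2 (t=13: INC d by 12): d (absent) -> 12
  event 3 (t=18: SET a = 12): d unchanged
  event 4 (t=21: SET a = 46): d unchanged
  event 5 (t=22: DEL c): d unchanged
  event 6 (t=24: INC a by 15): d unchanged
  event 7 (t=32: INC b by 4): d unchanged
  event 8 (t=38: INC a by 5): d unchanged
  event 9 (t=45: INC a by 7): d unchanged
Final: d = 12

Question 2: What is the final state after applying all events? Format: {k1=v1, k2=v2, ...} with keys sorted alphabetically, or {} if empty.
Answer: {a=73, b=13, d=12}

Derivation:
  after event 1 (t=5: SET b = 9): {b=9}
  after event 2 (t=13: INC d by 12): {b=9, d=12}
  after event 3 (t=18: SET a = 12): {a=12, b=9, d=12}
  after event 4 (t=21: SET a = 46): {a=46, b=9, d=12}
  after event 5 (t=22: DEL c): {a=46, b=9, d=12}
  after event 6 (t=24: INC a by 15): {a=61, b=9, d=12}
  after event 7 (t=32: INC b by 4): {a=61, b=13, d=12}
  after event 8 (t=38: INC a by 5): {a=66, b=13, d=12}
  after event 9 (t=45: INC a by 7): {a=73, b=13, d=12}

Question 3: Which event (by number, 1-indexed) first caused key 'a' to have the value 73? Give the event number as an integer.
Looking for first event where a becomes 73:
  event 3: a = 12
  event 4: a = 46
  event 5: a = 46
  event 6: a = 61
  event 7: a = 61
  event 8: a = 66
  event 9: a 66 -> 73  <-- first match

Answer: 9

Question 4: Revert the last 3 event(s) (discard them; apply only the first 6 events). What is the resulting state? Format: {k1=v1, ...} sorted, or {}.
Answer: {a=61, b=9, d=12}

Derivation:
Keep first 6 events (discard last 3):
  after event 1 (t=5: SET b = 9): {b=9}
  after event 2 (t=13: INC d by 12): {b=9, d=12}
  after event 3 (t=18: SET a = 12): {a=12, b=9, d=12}
  after event 4 (t=21: SET a = 46): {a=46, b=9, d=12}
  after event 5 (t=22: DEL c): {a=46, b=9, d=12}
  after event 6 (t=24: INC a by 15): {a=61, b=9, d=12}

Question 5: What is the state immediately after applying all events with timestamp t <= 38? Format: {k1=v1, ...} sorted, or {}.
Apply events with t <= 38 (8 events):
  after event 1 (t=5: SET b = 9): {b=9}
  after event 2 (t=13: INC d by 12): {b=9, d=12}
  after event 3 (t=18: SET a = 12): {a=12, b=9, d=12}
  after event 4 (t=21: SET a = 46): {a=46, b=9, d=12}
  after event 5 (t=22: DEL c): {a=46, b=9, d=12}
  after event 6 (t=24: INC a by 15): {a=61, b=9, d=12}
  after event 7 (t=32: INC b by 4): {a=61, b=13, d=12}
  after event 8 (t=38: INC a by 5): {a=66, b=13, d=12}

Answer: {a=66, b=13, d=12}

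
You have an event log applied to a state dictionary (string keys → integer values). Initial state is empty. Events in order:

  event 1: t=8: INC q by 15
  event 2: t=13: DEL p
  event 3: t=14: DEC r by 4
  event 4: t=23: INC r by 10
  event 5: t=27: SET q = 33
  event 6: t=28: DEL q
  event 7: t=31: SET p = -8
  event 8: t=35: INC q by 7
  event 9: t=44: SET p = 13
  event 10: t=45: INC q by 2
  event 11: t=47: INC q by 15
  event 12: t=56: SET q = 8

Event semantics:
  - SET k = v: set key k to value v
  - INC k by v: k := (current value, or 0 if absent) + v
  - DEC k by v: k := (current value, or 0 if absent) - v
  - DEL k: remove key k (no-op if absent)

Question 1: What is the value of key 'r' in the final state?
Answer: 6

Derivation:
Track key 'r' through all 12 events:
  event 1 (t=8: INC q by 15): r unchanged
  event 2 (t=13: DEL p): r unchanged
  event 3 (t=14: DEC r by 4): r (absent) -> -4
  event 4 (t=23: INC r by 10): r -4 -> 6
  event 5 (t=27: SET q = 33): r unchanged
  event 6 (t=28: DEL q): r unchanged
  event 7 (t=31: SET p = -8): r unchanged
  event 8 (t=35: INC q by 7): r unchanged
  event 9 (t=44: SET p = 13): r unchanged
  event 10 (t=45: INC q by 2): r unchanged
  event 11 (t=47: INC q by 15): r unchanged
  event 12 (t=56: SET q = 8): r unchanged
Final: r = 6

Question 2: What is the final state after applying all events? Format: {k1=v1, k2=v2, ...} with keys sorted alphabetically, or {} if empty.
Answer: {p=13, q=8, r=6}

Derivation:
  after event 1 (t=8: INC q by 15): {q=15}
  after event 2 (t=13: DEL p): {q=15}
  after event 3 (t=14: DEC r by 4): {q=15, r=-4}
  after event 4 (t=23: INC r by 10): {q=15, r=6}
  after event 5 (t=27: SET q = 33): {q=33, r=6}
  after event 6 (t=28: DEL q): {r=6}
  after event 7 (t=31: SET p = -8): {p=-8, r=6}
  after event 8 (t=35: INC q by 7): {p=-8, q=7, r=6}
  after event 9 (t=44: SET p = 13): {p=13, q=7, r=6}
  after event 10 (t=45: INC q by 2): {p=13, q=9, r=6}
  after event 11 (t=47: INC q by 15): {p=13, q=24, r=6}
  after event 12 (t=56: SET q = 8): {p=13, q=8, r=6}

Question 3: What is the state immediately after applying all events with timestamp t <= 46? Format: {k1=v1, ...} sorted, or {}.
Answer: {p=13, q=9, r=6}

Derivation:
Apply events with t <= 46 (10 events):
  after event 1 (t=8: INC q by 15): {q=15}
  after event 2 (t=13: DEL p): {q=15}
  after event 3 (t=14: DEC r by 4): {q=15, r=-4}
  after event 4 (t=23: INC r by 10): {q=15, r=6}
  after event 5 (t=27: SET q = 33): {q=33, r=6}
  after event 6 (t=28: DEL q): {r=6}
  after event 7 (t=31: SET p = -8): {p=-8, r=6}
  after event 8 (t=35: INC q by 7): {p=-8, q=7, r=6}
  after event 9 (t=44: SET p = 13): {p=13, q=7, r=6}
  after event 10 (t=45: INC q by 2): {p=13, q=9, r=6}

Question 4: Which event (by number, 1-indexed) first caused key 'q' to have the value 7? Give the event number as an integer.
Looking for first event where q becomes 7:
  event 1: q = 15
  event 2: q = 15
  event 3: q = 15
  event 4: q = 15
  event 5: q = 33
  event 6: q = (absent)
  event 8: q (absent) -> 7  <-- first match

Answer: 8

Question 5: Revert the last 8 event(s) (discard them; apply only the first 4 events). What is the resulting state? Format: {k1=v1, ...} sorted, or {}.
Keep first 4 events (discard last 8):
  after event 1 (t=8: INC q by 15): {q=15}
  after event 2 (t=13: DEL p): {q=15}
  after event 3 (t=14: DEC r by 4): {q=15, r=-4}
  after event 4 (t=23: INC r by 10): {q=15, r=6}

Answer: {q=15, r=6}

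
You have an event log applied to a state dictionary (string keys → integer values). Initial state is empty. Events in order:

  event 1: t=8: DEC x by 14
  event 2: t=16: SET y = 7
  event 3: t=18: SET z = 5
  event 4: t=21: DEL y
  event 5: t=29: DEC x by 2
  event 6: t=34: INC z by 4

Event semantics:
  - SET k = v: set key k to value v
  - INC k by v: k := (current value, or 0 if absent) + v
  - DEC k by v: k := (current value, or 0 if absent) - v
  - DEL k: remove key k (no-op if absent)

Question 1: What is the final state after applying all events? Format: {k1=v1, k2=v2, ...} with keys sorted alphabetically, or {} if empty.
  after event 1 (t=8: DEC x by 14): {x=-14}
  after event 2 (t=16: SET y = 7): {x=-14, y=7}
  after event 3 (t=18: SET z = 5): {x=-14, y=7, z=5}
  after event 4 (t=21: DEL y): {x=-14, z=5}
  after event 5 (t=29: DEC x by 2): {x=-16, z=5}
  after event 6 (t=34: INC z by 4): {x=-16, z=9}

Answer: {x=-16, z=9}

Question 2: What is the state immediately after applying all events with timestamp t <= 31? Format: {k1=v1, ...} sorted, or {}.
Apply events with t <= 31 (5 events):
  after event 1 (t=8: DEC x by 14): {x=-14}
  after event 2 (t=16: SET y = 7): {x=-14, y=7}
  after event 3 (t=18: SET z = 5): {x=-14, y=7, z=5}
  after event 4 (t=21: DEL y): {x=-14, z=5}
  after event 5 (t=29: DEC x by 2): {x=-16, z=5}

Answer: {x=-16, z=5}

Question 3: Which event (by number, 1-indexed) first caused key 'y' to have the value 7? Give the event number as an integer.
Looking for first event where y becomes 7:
  event 2: y (absent) -> 7  <-- first match

Answer: 2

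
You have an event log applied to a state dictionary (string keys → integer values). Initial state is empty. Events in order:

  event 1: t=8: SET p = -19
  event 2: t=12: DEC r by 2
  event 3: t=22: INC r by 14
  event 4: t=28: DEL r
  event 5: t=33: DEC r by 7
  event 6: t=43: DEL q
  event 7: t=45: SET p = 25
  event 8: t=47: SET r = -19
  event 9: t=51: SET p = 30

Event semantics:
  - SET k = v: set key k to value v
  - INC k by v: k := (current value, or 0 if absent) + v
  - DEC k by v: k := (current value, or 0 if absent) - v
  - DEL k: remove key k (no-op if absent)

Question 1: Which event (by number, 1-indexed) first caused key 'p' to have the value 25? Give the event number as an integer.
Answer: 7

Derivation:
Looking for first event where p becomes 25:
  event 1: p = -19
  event 2: p = -19
  event 3: p = -19
  event 4: p = -19
  event 5: p = -19
  event 6: p = -19
  event 7: p -19 -> 25  <-- first match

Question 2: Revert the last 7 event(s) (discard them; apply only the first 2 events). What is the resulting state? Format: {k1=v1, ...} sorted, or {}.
Answer: {p=-19, r=-2}

Derivation:
Keep first 2 events (discard last 7):
  after event 1 (t=8: SET p = -19): {p=-19}
  after event 2 (t=12: DEC r by 2): {p=-19, r=-2}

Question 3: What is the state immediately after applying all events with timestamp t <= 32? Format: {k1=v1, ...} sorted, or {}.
Answer: {p=-19}

Derivation:
Apply events with t <= 32 (4 events):
  after event 1 (t=8: SET p = -19): {p=-19}
  after event 2 (t=12: DEC r by 2): {p=-19, r=-2}
  after event 3 (t=22: INC r by 14): {p=-19, r=12}
  after event 4 (t=28: DEL r): {p=-19}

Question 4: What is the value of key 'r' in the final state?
Answer: -19

Derivation:
Track key 'r' through all 9 events:
  event 1 (t=8: SET p = -19): r unchanged
  event 2 (t=12: DEC r by 2): r (absent) -> -2
  event 3 (t=22: INC r by 14): r -2 -> 12
  event 4 (t=28: DEL r): r 12 -> (absent)
  event 5 (t=33: DEC r by 7): r (absent) -> -7
  event 6 (t=43: DEL q): r unchanged
  event 7 (t=45: SET p = 25): r unchanged
  event 8 (t=47: SET r = -19): r -7 -> -19
  event 9 (t=51: SET p = 30): r unchanged
Final: r = -19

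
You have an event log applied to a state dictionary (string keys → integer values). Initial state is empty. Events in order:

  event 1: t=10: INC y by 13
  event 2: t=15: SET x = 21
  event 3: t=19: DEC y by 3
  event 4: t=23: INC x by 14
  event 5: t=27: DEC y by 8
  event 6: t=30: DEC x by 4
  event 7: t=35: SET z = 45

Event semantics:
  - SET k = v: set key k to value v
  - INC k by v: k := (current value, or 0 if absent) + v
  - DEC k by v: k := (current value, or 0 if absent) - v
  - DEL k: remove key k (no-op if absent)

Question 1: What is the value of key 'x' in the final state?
Answer: 31

Derivation:
Track key 'x' through all 7 events:
  event 1 (t=10: INC y by 13): x unchanged
  event 2 (t=15: SET x = 21): x (absent) -> 21
  event 3 (t=19: DEC y by 3): x unchanged
  event 4 (t=23: INC x by 14): x 21 -> 35
  event 5 (t=27: DEC y by 8): x unchanged
  event 6 (t=30: DEC x by 4): x 35 -> 31
  event 7 (t=35: SET z = 45): x unchanged
Final: x = 31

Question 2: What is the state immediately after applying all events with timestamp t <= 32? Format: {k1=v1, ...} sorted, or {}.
Answer: {x=31, y=2}

Derivation:
Apply events with t <= 32 (6 events):
  after event 1 (t=10: INC y by 13): {y=13}
  after event 2 (t=15: SET x = 21): {x=21, y=13}
  after event 3 (t=19: DEC y by 3): {x=21, y=10}
  after event 4 (t=23: INC x by 14): {x=35, y=10}
  after event 5 (t=27: DEC y by 8): {x=35, y=2}
  after event 6 (t=30: DEC x by 4): {x=31, y=2}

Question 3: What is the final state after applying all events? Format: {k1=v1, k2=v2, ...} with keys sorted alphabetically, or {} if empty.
  after event 1 (t=10: INC y by 13): {y=13}
  after event 2 (t=15: SET x = 21): {x=21, y=13}
  after event 3 (t=19: DEC y by 3): {x=21, y=10}
  after event 4 (t=23: INC x by 14): {x=35, y=10}
  after event 5 (t=27: DEC y by 8): {x=35, y=2}
  after event 6 (t=30: DEC x by 4): {x=31, y=2}
  after event 7 (t=35: SET z = 45): {x=31, y=2, z=45}

Answer: {x=31, y=2, z=45}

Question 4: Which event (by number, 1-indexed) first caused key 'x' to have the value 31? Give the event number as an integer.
Answer: 6

Derivation:
Looking for first event where x becomes 31:
  event 2: x = 21
  event 3: x = 21
  event 4: x = 35
  event 5: x = 35
  event 6: x 35 -> 31  <-- first match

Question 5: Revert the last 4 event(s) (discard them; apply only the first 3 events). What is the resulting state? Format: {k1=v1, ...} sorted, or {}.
Answer: {x=21, y=10}

Derivation:
Keep first 3 events (discard last 4):
  after event 1 (t=10: INC y by 13): {y=13}
  after event 2 (t=15: SET x = 21): {x=21, y=13}
  after event 3 (t=19: DEC y by 3): {x=21, y=10}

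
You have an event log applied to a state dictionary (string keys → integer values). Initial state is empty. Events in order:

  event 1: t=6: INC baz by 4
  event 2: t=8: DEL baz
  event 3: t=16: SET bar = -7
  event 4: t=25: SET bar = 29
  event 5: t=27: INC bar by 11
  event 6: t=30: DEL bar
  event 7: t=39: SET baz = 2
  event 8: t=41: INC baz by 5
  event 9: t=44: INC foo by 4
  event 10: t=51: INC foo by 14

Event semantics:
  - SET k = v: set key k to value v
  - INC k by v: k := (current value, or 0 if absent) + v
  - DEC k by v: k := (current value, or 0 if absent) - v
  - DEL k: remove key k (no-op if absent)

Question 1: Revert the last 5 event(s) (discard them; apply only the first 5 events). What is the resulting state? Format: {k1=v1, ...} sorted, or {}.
Answer: {bar=40}

Derivation:
Keep first 5 events (discard last 5):
  after event 1 (t=6: INC baz by 4): {baz=4}
  after event 2 (t=8: DEL baz): {}
  after event 3 (t=16: SET bar = -7): {bar=-7}
  after event 4 (t=25: SET bar = 29): {bar=29}
  after event 5 (t=27: INC bar by 11): {bar=40}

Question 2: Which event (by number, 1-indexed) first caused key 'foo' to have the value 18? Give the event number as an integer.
Answer: 10

Derivation:
Looking for first event where foo becomes 18:
  event 9: foo = 4
  event 10: foo 4 -> 18  <-- first match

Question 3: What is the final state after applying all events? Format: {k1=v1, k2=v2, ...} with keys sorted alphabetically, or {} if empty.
Answer: {baz=7, foo=18}

Derivation:
  after event 1 (t=6: INC baz by 4): {baz=4}
  after event 2 (t=8: DEL baz): {}
  after event 3 (t=16: SET bar = -7): {bar=-7}
  after event 4 (t=25: SET bar = 29): {bar=29}
  after event 5 (t=27: INC bar by 11): {bar=40}
  after event 6 (t=30: DEL bar): {}
  after event 7 (t=39: SET baz = 2): {baz=2}
  after event 8 (t=41: INC baz by 5): {baz=7}
  after event 9 (t=44: INC foo by 4): {baz=7, foo=4}
  after event 10 (t=51: INC foo by 14): {baz=7, foo=18}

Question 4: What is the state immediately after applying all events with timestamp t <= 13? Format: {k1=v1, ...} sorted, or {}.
Answer: {}

Derivation:
Apply events with t <= 13 (2 events):
  after event 1 (t=6: INC baz by 4): {baz=4}
  after event 2 (t=8: DEL baz): {}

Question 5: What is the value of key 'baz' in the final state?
Answer: 7

Derivation:
Track key 'baz' through all 10 events:
  event 1 (t=6: INC baz by 4): baz (absent) -> 4
  event 2 (t=8: DEL baz): baz 4 -> (absent)
  event 3 (t=16: SET bar = -7): baz unchanged
  event 4 (t=25: SET bar = 29): baz unchanged
  event 5 (t=27: INC bar by 11): baz unchanged
  event 6 (t=30: DEL bar): baz unchanged
  event 7 (t=39: SET baz = 2): baz (absent) -> 2
  event 8 (t=41: INC baz by 5): baz 2 -> 7
  event 9 (t=44: INC foo by 4): baz unchanged
  event 10 (t=51: INC foo by 14): baz unchanged
Final: baz = 7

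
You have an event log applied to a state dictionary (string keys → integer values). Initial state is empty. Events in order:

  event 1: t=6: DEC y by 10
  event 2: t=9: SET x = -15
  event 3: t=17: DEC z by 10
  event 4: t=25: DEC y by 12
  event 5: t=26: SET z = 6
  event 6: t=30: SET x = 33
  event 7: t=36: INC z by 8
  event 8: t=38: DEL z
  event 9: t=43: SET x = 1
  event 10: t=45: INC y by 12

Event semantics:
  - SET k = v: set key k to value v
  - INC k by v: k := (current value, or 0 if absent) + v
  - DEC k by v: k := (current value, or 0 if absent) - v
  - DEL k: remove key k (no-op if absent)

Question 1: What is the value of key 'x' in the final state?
Answer: 1

Derivation:
Track key 'x' through all 10 events:
  event 1 (t=6: DEC y by 10): x unchanged
  event 2 (t=9: SET x = -15): x (absent) -> -15
  event 3 (t=17: DEC z by 10): x unchanged
  event 4 (t=25: DEC y by 12): x unchanged
  event 5 (t=26: SET z = 6): x unchanged
  event 6 (t=30: SET x = 33): x -15 -> 33
  event 7 (t=36: INC z by 8): x unchanged
  event 8 (t=38: DEL z): x unchanged
  event 9 (t=43: SET x = 1): x 33 -> 1
  event 10 (t=45: INC y by 12): x unchanged
Final: x = 1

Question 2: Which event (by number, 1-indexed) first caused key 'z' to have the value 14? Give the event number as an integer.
Looking for first event where z becomes 14:
  event 3: z = -10
  event 4: z = -10
  event 5: z = 6
  event 6: z = 6
  event 7: z 6 -> 14  <-- first match

Answer: 7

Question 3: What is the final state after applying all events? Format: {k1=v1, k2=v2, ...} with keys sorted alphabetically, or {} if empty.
  after event 1 (t=6: DEC y by 10): {y=-10}
  after event 2 (t=9: SET x = -15): {x=-15, y=-10}
  after event 3 (t=17: DEC z by 10): {x=-15, y=-10, z=-10}
  after event 4 (t=25: DEC y by 12): {x=-15, y=-22, z=-10}
  after event 5 (t=26: SET z = 6): {x=-15, y=-22, z=6}
  after event 6 (t=30: SET x = 33): {x=33, y=-22, z=6}
  after event 7 (t=36: INC z by 8): {x=33, y=-22, z=14}
  after event 8 (t=38: DEL z): {x=33, y=-22}
  after event 9 (t=43: SET x = 1): {x=1, y=-22}
  after event 10 (t=45: INC y by 12): {x=1, y=-10}

Answer: {x=1, y=-10}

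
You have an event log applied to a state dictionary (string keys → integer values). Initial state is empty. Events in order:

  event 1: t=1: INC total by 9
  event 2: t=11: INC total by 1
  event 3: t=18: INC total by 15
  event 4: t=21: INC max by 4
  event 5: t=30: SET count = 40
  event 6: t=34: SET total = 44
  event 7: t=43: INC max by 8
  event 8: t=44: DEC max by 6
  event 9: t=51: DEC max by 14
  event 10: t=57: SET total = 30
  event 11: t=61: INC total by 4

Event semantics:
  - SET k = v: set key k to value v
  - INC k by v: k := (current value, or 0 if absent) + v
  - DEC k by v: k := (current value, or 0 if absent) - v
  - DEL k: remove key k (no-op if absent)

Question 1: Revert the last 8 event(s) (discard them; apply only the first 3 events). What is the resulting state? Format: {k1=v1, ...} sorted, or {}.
Keep first 3 events (discard last 8):
  after event 1 (t=1: INC total by 9): {total=9}
  after event 2 (t=11: INC total by 1): {total=10}
  after event 3 (t=18: INC total by 15): {total=25}

Answer: {total=25}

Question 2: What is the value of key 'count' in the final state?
Answer: 40

Derivation:
Track key 'count' through all 11 events:
  event 1 (t=1: INC total by 9): count unchanged
  event 2 (t=11: INC total by 1): count unchanged
  event 3 (t=18: INC total by 15): count unchanged
  event 4 (t=21: INC max by 4): count unchanged
  event 5 (t=30: SET count = 40): count (absent) -> 40
  event 6 (t=34: SET total = 44): count unchanged
  event 7 (t=43: INC max by 8): count unchanged
  event 8 (t=44: DEC max by 6): count unchanged
  event 9 (t=51: DEC max by 14): count unchanged
  event 10 (t=57: SET total = 30): count unchanged
  event 11 (t=61: INC total by 4): count unchanged
Final: count = 40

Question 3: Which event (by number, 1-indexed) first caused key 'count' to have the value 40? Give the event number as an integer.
Looking for first event where count becomes 40:
  event 5: count (absent) -> 40  <-- first match

Answer: 5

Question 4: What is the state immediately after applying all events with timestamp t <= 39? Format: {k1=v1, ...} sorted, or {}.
Apply events with t <= 39 (6 events):
  after event 1 (t=1: INC total by 9): {total=9}
  after event 2 (t=11: INC total by 1): {total=10}
  after event 3 (t=18: INC total by 15): {total=25}
  after event 4 (t=21: INC max by 4): {max=4, total=25}
  after event 5 (t=30: SET count = 40): {count=40, max=4, total=25}
  after event 6 (t=34: SET total = 44): {count=40, max=4, total=44}

Answer: {count=40, max=4, total=44}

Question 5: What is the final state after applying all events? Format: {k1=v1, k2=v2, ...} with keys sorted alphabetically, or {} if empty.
  after event 1 (t=1: INC total by 9): {total=9}
  after event 2 (t=11: INC total by 1): {total=10}
  after event 3 (t=18: INC total by 15): {total=25}
  after event 4 (t=21: INC max by 4): {max=4, total=25}
  after event 5 (t=30: SET count = 40): {count=40, max=4, total=25}
  after event 6 (t=34: SET total = 44): {count=40, max=4, total=44}
  after event 7 (t=43: INC max by 8): {count=40, max=12, total=44}
  after event 8 (t=44: DEC max by 6): {count=40, max=6, total=44}
  after event 9 (t=51: DEC max by 14): {count=40, max=-8, total=44}
  after event 10 (t=57: SET total = 30): {count=40, max=-8, total=30}
  after event 11 (t=61: INC total by 4): {count=40, max=-8, total=34}

Answer: {count=40, max=-8, total=34}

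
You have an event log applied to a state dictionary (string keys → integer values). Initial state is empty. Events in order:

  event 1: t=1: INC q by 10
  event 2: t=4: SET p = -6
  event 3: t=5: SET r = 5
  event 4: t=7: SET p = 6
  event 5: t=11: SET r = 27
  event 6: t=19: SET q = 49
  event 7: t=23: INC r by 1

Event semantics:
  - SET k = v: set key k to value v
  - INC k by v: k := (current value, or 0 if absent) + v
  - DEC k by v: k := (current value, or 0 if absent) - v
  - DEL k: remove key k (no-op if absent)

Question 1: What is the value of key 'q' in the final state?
Track key 'q' through all 7 events:
  event 1 (t=1: INC q by 10): q (absent) -> 10
  event 2 (t=4: SET p = -6): q unchanged
  event 3 (t=5: SET r = 5): q unchanged
  event 4 (t=7: SET p = 6): q unchanged
  event 5 (t=11: SET r = 27): q unchanged
  event 6 (t=19: SET q = 49): q 10 -> 49
  event 7 (t=23: INC r by 1): q unchanged
Final: q = 49

Answer: 49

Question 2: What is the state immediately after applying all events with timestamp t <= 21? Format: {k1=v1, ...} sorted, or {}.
Answer: {p=6, q=49, r=27}

Derivation:
Apply events with t <= 21 (6 events):
  after event 1 (t=1: INC q by 10): {q=10}
  after event 2 (t=4: SET p = -6): {p=-6, q=10}
  after event 3 (t=5: SET r = 5): {p=-6, q=10, r=5}
  after event 4 (t=7: SET p = 6): {p=6, q=10, r=5}
  after event 5 (t=11: SET r = 27): {p=6, q=10, r=27}
  after event 6 (t=19: SET q = 49): {p=6, q=49, r=27}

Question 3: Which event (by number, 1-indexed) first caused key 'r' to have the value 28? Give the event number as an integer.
Looking for first event where r becomes 28:
  event 3: r = 5
  event 4: r = 5
  event 5: r = 27
  event 6: r = 27
  event 7: r 27 -> 28  <-- first match

Answer: 7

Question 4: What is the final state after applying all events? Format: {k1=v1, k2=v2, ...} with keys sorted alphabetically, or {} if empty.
  after event 1 (t=1: INC q by 10): {q=10}
  after event 2 (t=4: SET p = -6): {p=-6, q=10}
  after event 3 (t=5: SET r = 5): {p=-6, q=10, r=5}
  after event 4 (t=7: SET p = 6): {p=6, q=10, r=5}
  after event 5 (t=11: SET r = 27): {p=6, q=10, r=27}
  after event 6 (t=19: SET q = 49): {p=6, q=49, r=27}
  after event 7 (t=23: INC r by 1): {p=6, q=49, r=28}

Answer: {p=6, q=49, r=28}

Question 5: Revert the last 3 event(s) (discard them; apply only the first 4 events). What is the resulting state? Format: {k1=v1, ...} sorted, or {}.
Keep first 4 events (discard last 3):
  after event 1 (t=1: INC q by 10): {q=10}
  after event 2 (t=4: SET p = -6): {p=-6, q=10}
  after event 3 (t=5: SET r = 5): {p=-6, q=10, r=5}
  after event 4 (t=7: SET p = 6): {p=6, q=10, r=5}

Answer: {p=6, q=10, r=5}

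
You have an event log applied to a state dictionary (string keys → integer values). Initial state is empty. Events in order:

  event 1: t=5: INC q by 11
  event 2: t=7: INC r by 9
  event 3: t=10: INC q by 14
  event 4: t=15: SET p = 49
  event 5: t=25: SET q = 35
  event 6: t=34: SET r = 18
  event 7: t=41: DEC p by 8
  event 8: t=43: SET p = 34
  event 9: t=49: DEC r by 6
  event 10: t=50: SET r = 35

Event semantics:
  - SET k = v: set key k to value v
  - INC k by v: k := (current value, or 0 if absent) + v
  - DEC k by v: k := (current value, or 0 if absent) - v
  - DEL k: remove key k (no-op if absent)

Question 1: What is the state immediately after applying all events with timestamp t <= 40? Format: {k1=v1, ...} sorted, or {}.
Apply events with t <= 40 (6 events):
  after event 1 (t=5: INC q by 11): {q=11}
  after event 2 (t=7: INC r by 9): {q=11, r=9}
  after event 3 (t=10: INC q by 14): {q=25, r=9}
  after event 4 (t=15: SET p = 49): {p=49, q=25, r=9}
  after event 5 (t=25: SET q = 35): {p=49, q=35, r=9}
  after event 6 (t=34: SET r = 18): {p=49, q=35, r=18}

Answer: {p=49, q=35, r=18}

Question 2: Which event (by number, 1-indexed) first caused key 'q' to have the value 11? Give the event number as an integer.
Looking for first event where q becomes 11:
  event 1: q (absent) -> 11  <-- first match

Answer: 1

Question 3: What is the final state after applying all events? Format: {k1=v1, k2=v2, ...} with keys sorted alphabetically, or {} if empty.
Answer: {p=34, q=35, r=35}

Derivation:
  after event 1 (t=5: INC q by 11): {q=11}
  after event 2 (t=7: INC r by 9): {q=11, r=9}
  after event 3 (t=10: INC q by 14): {q=25, r=9}
  after event 4 (t=15: SET p = 49): {p=49, q=25, r=9}
  after event 5 (t=25: SET q = 35): {p=49, q=35, r=9}
  after event 6 (t=34: SET r = 18): {p=49, q=35, r=18}
  after event 7 (t=41: DEC p by 8): {p=41, q=35, r=18}
  after event 8 (t=43: SET p = 34): {p=34, q=35, r=18}
  after event 9 (t=49: DEC r by 6): {p=34, q=35, r=12}
  after event 10 (t=50: SET r = 35): {p=34, q=35, r=35}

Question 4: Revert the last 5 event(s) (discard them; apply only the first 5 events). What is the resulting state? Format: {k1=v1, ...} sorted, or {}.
Keep first 5 events (discard last 5):
  after event 1 (t=5: INC q by 11): {q=11}
  after event 2 (t=7: INC r by 9): {q=11, r=9}
  after event 3 (t=10: INC q by 14): {q=25, r=9}
  after event 4 (t=15: SET p = 49): {p=49, q=25, r=9}
  after event 5 (t=25: SET q = 35): {p=49, q=35, r=9}

Answer: {p=49, q=35, r=9}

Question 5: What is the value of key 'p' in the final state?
Answer: 34

Derivation:
Track key 'p' through all 10 events:
  event 1 (t=5: INC q by 11): p unchanged
  event 2 (t=7: INC r by 9): p unchanged
  event 3 (t=10: INC q by 14): p unchanged
  event 4 (t=15: SET p = 49): p (absent) -> 49
  event 5 (t=25: SET q = 35): p unchanged
  event 6 (t=34: SET r = 18): p unchanged
  event 7 (t=41: DEC p by 8): p 49 -> 41
  event 8 (t=43: SET p = 34): p 41 -> 34
  event 9 (t=49: DEC r by 6): p unchanged
  event 10 (t=50: SET r = 35): p unchanged
Final: p = 34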